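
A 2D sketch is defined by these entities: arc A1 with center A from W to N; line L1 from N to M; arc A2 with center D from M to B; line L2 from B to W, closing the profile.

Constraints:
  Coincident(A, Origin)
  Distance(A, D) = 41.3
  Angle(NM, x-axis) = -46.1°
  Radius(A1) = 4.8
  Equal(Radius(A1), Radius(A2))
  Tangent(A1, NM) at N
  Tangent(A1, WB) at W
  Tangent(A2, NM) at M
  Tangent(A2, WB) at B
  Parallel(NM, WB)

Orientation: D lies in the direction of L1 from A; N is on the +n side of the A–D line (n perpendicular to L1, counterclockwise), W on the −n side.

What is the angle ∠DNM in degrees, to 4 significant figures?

6.629°

The slot axis is L1's direction at -46.1°, so u = (cos -46.1°, sin -46.1°) = (0.6934, -0.7206) and n = (−sin -46.1°, cos -46.1°) = (0.7206, 0.6934). A is at the origin and D lies 41.3 along u from A, so D = 41.3·u = (28.64, -29.76). Tangency of A1 to both parallel lines with radius 4.8 puts N and W at A ± 4.8·n: N = (3.459, 3.328), W = (-3.459, -3.328). Equal radii place M and B the same way about D: M = D + 4.8·n = (32.10, -26.43), B = D − 4.8·n = (25.18, -33.09). Then cos ∠DNM = ND·NM / (|ND||NM|), giving 6.629°.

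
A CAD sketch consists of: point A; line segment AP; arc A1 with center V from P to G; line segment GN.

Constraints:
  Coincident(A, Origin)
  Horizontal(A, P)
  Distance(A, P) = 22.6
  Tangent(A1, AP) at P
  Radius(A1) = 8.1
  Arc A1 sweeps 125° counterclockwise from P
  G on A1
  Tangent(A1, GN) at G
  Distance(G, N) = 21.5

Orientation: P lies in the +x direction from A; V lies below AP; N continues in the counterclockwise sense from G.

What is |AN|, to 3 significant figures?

41.5

A is at the origin; A and P share the same y with |AP| = 22.6 and P on the +x side, so P = (22.6, 0.00). Since A1 is tangent to AP there, VP ⟂ AP, so V = P + (0, -8.1) = (22.6, -8.10). On A1, P sits at bearing 90° from V; a 125° counterclockwise sweep puts G at bearing 215°, so G = V + 8.1·(cos 215°, sin 215°) = (16.0, -12.7). Tangency of A1 to GN means the radius VG is perpendicular to GN, so GN runs along (−sin 215°, cos 215°); with |GN| = 21.5, N = (28.3, -30.4). Then |AN| = |N − A| = 41.5.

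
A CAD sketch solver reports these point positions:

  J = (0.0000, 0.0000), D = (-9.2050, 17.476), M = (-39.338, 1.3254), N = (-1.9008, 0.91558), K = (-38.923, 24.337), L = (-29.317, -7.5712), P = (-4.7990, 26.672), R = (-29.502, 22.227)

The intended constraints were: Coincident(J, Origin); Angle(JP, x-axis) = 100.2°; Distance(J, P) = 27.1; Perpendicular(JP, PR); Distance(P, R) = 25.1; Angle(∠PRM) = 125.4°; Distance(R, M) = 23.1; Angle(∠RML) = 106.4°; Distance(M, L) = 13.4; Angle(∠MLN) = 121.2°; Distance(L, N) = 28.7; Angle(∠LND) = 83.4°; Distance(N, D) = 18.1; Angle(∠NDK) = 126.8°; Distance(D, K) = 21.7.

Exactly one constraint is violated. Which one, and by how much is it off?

Distance(D, K) = 21.7 — off by 8.80.

J = (0.00, 0.00) ✓; JP at 100.2° ✓; |JP| = 27.10 ✓; ∠(JP, PR) = 90.00° ✓; |PR| = 25.10 ✓; ∠PRM = 125.4° ✓; |RM| = 23.10 ✓; ∠RML = 106.4° ✓; |ML| = 13.40 ✓; ∠MLN = 121.2° ✓; |LN| = 28.70 ✓; ∠LND = 83.40° ✓; |ND| = 18.10 ✓; ∠NDK = 126.8° ✓; |DK| = 30.50 ✗.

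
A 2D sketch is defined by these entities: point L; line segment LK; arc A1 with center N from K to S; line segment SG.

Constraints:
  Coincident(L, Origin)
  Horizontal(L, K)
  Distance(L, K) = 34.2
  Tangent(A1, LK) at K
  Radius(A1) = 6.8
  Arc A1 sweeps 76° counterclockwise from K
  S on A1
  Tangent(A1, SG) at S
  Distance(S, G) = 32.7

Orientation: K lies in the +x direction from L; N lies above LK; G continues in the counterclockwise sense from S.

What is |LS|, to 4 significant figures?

41.12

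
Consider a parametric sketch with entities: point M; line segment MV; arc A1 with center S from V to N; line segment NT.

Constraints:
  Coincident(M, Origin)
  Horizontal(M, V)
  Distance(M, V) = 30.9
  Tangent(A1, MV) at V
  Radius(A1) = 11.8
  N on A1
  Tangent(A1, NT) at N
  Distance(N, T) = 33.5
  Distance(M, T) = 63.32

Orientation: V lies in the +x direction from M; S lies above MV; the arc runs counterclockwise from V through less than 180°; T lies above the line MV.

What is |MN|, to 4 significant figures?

44.03

Checks: ∠(SV, VM) = 90.00° ✓; |SN| = 11.80 ✓; ∠(SN, NT) = 90.00° ✓; |NT| = 33.50 ✓; |MT| = 63.32 ✓.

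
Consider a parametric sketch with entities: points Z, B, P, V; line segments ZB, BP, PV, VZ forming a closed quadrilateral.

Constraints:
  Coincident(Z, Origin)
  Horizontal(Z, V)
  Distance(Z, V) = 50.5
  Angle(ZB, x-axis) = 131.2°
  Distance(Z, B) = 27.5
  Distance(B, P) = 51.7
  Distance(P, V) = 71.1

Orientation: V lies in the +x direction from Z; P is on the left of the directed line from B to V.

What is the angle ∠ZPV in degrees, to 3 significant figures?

43.8°

Checks: |BP| = 51.70 ✓; |PV| = 71.10 ✓.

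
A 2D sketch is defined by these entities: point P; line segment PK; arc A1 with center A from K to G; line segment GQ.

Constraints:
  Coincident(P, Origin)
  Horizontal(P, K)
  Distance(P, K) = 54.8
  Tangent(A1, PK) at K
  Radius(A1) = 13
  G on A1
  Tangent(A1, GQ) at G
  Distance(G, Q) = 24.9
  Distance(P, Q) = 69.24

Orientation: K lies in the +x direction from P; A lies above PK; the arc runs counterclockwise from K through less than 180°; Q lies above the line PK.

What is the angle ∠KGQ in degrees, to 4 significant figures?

122.2°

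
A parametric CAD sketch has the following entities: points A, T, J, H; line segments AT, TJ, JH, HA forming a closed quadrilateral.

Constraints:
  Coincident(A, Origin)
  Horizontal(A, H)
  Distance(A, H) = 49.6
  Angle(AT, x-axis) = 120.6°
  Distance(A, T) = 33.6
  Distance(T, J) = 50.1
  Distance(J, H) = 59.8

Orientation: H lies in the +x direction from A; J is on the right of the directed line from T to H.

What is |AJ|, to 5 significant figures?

21.187

A is at the origin; AH is horizontal with |AH| = 49.6 and H in +x, so H = (49.6, 0). AT runs at 120.6° with |AT| = 33.6, so T = (-17.104, 28.921). J is determined by |TJ| = 50.1 and |JH| = 59.8 together: it lies at the intersection of circle(T, 50.1) and circle(H, 59.8). With |TH| = 72.704, the foot of the radical line on TH is 29.020 from T and the perpendicular offset is √(50.1² − 29.020²) = 40.839. Taking the right-of-TH solution: J = (-6.7236, -20.092).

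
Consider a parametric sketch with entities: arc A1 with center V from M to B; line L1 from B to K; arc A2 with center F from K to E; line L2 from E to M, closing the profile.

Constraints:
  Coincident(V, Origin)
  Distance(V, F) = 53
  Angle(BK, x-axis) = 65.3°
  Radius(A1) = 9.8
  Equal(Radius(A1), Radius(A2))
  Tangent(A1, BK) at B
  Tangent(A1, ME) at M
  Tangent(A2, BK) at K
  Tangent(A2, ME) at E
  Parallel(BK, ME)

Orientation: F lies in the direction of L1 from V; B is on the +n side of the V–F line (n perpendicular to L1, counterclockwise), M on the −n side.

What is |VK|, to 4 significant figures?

53.90

The slot axis is L1's direction at 65.3°, so u = (cos 65.3°, sin 65.3°) = (0.4179, 0.9085) and n = (−sin 65.3°, cos 65.3°) = (-0.9085, 0.4179). V is at the origin and F lies 53.0 along u from V, so F = 53.0·u = (22.15, 48.15). Tangency of A1 to both parallel lines with radius 9.8 puts B and M at V ± 9.8·n: B = (-8.903, 4.095), M = (8.903, -4.095). Equal radii place K and E the same way about F: K = F + 9.8·n = (13.24, 52.25), E = F − 9.8·n = (31.05, 44.06). Then |VK| = |K − V| = 53.90.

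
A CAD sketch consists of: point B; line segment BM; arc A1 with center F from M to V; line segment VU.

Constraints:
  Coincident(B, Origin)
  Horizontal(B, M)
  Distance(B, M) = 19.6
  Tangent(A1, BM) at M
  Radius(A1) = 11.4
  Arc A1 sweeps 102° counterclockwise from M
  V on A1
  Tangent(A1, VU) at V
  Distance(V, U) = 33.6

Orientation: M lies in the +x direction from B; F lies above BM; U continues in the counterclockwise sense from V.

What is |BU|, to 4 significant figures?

52.34

B is at the origin; B and M share the same y with |BM| = 19.6 and M on the +x side, so M = (19.60, 0.000). Tangency of A1 to BM means the radius FM is perpendicular to BM, so F = M + (0, 11.4) = (19.60, 11.40). On A1, M sits at bearing -90° from F; a 102° counterclockwise sweep puts V at bearing 12°, so V = F + 11.4·(cos 12°, sin 12°) = (30.75, 13.77). Since A1 is tangent to VU there, FV ⟂ VU, so VU runs along (−sin 12°, cos 12°); with |VU| = 33.6, U = (23.77, 46.64). Then |BU| = |U − B| = 52.34.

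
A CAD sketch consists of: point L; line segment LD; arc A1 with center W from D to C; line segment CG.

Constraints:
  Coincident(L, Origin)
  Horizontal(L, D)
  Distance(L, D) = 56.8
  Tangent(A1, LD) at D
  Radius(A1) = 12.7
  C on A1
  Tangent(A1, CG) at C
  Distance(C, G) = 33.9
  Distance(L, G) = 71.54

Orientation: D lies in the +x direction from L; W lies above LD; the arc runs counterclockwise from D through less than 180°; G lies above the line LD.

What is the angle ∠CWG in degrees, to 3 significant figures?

69.5°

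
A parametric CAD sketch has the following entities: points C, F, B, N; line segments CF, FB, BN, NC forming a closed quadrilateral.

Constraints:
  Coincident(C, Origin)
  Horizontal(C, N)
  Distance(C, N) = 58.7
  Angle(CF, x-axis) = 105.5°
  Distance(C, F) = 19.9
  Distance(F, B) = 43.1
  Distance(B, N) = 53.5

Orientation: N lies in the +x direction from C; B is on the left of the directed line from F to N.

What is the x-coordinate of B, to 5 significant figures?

29.376

C is at the origin; CN is horizontal with |CN| = 58.7 and N in +x, so N = (58.7, 0). CF runs at 105.5° with |CF| = 19.9, so F = (-5.3180, 19.176). B is determined by |FB| = 43.1 and |BN| = 53.5 together: it lies at the intersection of circle(F, 43.1) and circle(N, 53.5). With |FN| = 66.828, the foot of the radical line on FN is 25.898 from F and the perpendicular offset is √(43.1² − 25.898²) = 34.452. Taking the left-of-FN solution: B = (29.376, 44.748).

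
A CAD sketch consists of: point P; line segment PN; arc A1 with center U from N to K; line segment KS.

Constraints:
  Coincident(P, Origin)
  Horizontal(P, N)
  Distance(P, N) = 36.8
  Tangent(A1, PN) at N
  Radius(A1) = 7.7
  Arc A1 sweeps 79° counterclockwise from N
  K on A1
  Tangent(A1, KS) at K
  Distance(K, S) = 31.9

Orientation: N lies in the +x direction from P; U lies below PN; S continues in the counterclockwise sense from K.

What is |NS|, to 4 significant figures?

39.95

P is at the origin; PN is horizontal with |PN| = 36.8 and N on the +x side, so N = (36.80, 0.000). A1 meets PN tangentially, so UN is at right angles to PN, so U = N + (0, -7.7) = (36.80, -7.700). On A1, N sits at bearing 90° from U; a 79° counterclockwise sweep puts K at bearing 169°, so K = U + 7.7·(cos 169°, sin 169°) = (29.24, -6.231). Since A1 is tangent to KS there, UK ⟂ KS, so KS runs along (−sin 169°, cos 169°); with |KS| = 31.9, S = (23.15, -37.54). Then |NS| = |S − N| = 39.95.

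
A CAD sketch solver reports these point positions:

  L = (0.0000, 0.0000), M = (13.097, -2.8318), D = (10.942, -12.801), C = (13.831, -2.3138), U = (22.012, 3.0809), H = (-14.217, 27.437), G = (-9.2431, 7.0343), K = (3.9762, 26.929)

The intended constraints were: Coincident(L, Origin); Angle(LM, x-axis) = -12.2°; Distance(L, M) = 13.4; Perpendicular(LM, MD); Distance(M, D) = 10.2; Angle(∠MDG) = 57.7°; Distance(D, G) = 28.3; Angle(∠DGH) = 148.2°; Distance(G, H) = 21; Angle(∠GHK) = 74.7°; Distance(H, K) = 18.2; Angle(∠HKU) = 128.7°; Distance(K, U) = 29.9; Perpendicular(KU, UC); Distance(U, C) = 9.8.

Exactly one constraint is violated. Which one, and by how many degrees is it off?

Perpendicular(KU, UC) — off by 3.70°.

L = (0.00, 0.00) ✓; LM at -12.20° ✓; |LM| = 13.40 ✓; ∠(LM, MD) = 90.00° ✓; |MD| = 10.20 ✓; ∠MDG = 57.70° ✓; |DG| = 28.30 ✓; ∠DGH = 148.2° ✓; |GH| = 21.00 ✓; ∠GHK = 74.70° ✓; |HK| = 18.20 ✓; ∠HKU = 128.7° ✓; |KU| = 29.90 ✓; ∠(KU, UC) = 93.70° ✗; |UC| = 9.800 ✓.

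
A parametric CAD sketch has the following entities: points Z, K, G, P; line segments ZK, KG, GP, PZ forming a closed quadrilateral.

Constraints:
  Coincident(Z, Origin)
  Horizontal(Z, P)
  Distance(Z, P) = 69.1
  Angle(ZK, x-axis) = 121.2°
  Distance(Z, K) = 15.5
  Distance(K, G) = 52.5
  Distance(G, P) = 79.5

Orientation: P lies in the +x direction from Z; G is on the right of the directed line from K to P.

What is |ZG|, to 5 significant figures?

38.680

Checks: |KG| = 52.50 ✓; |GP| = 79.50 ✓.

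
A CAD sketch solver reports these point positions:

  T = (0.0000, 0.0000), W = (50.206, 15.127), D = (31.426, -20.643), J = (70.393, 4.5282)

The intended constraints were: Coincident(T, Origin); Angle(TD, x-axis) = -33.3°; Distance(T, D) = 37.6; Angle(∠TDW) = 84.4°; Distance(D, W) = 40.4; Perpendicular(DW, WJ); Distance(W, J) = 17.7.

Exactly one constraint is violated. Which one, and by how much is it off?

Distance(W, J) = 17.7 — off by 5.10.

T = (0.00, 0.00) ✓; TD at -33.30° ✓; |TD| = 37.60 ✓; ∠TDW = 84.40° ✓; |DW| = 40.40 ✓; ∠(DW, WJ) = 90.00° ✓; |WJ| = 22.80 ✗.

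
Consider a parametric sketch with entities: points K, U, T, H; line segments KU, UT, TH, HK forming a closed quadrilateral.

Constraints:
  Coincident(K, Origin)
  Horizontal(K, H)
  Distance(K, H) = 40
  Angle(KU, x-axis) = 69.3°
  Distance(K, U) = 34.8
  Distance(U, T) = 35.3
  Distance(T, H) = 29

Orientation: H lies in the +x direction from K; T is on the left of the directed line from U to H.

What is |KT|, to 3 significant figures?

55.0

Checks: |UT| = 35.30 ✓; |TH| = 29.00 ✓.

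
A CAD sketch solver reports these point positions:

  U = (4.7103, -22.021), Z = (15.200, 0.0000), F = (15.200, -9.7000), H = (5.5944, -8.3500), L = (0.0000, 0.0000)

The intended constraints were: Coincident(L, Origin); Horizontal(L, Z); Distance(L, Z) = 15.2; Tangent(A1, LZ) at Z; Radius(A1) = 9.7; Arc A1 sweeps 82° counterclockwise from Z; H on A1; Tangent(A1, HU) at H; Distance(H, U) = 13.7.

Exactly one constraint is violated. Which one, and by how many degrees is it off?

Tangent(A1, HU) at H — off by 4.30°.

L = (0.00, 0.00) ✓; L.y = 0.00, Z.y = 0.00 ✓; |LZ| = 15.20 ✓; ∠(FZ, ZL) = 90.00° ✓; |FZ| = 9.700 ✓; bearing(F→H) − bearing(F→Z) = 82.00° ✓; |FH| = 9.700 ✓; ∠(FH, HU) = 85.70° ✗; |HU| = 13.70 ✓.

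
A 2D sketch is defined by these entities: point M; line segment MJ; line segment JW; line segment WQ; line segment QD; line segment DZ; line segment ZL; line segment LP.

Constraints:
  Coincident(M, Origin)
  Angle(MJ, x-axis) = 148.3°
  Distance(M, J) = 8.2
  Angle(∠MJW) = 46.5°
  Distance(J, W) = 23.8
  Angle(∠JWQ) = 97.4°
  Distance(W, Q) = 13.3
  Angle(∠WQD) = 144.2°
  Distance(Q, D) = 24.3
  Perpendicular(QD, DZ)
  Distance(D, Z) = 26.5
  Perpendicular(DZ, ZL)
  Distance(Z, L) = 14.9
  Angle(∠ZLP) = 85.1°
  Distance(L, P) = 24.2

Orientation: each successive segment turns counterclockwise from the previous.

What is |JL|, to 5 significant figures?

9.1399

QD is perpendicular to DZ, so DZ runs at 130.20°; with |DZ| = 26.5, Z = (12.607, 17.957). DZ is perpendicular to ZL, so ZL runs at -139.80°; with |ZL| = 14.9, L = (1.2262, 8.3401). Then |JL| = |L − J| = 9.1399.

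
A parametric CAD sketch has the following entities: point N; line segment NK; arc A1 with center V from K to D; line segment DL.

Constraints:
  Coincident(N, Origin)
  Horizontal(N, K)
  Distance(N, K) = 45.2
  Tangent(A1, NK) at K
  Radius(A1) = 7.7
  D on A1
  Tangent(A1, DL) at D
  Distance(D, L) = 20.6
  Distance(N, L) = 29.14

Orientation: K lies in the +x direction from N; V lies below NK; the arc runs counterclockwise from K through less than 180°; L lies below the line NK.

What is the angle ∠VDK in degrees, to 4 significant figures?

69.31°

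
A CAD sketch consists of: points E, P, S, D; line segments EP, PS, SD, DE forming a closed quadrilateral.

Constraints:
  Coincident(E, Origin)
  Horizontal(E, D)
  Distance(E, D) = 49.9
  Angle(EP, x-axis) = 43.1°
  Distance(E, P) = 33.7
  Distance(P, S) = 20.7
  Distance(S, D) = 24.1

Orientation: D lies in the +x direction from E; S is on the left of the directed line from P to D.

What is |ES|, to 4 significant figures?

51.10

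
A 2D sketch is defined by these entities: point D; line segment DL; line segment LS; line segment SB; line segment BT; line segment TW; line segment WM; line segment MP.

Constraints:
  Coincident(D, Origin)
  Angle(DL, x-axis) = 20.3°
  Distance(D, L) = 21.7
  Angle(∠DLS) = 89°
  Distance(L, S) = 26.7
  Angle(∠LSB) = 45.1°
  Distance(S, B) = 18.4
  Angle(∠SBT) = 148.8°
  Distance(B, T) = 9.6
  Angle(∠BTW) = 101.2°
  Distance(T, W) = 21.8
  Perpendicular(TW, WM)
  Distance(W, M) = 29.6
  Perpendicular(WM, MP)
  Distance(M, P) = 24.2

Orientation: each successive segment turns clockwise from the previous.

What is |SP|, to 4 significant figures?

7.416

D is at the origin; DL runs at 20.3° with length 21.7, so L = (20.35, 7.529). ∠DLS = 89.0° gives LS at -70.70° from the x-axis; with |LS| = 26.7, S = (29.18, -17.67). ∠LSB = 45.1° gives SB at 154.4° from the x-axis; with |SB| = 18.4, B = (12.58, -9.721). ∠SBT = 148.8° gives BT at 123.2° from the x-axis; with |BT| = 9.6, T = (7.327, -1.688). ∠BTW = 101.2° gives TW at 44.40° from the x-axis; with |TW| = 21.8, W = (22.90, 13.56). TW ⟂ WM, so WM runs at -45.60°; with |WM| = 29.6, M = (43.61, -7.583). The perpendicularity gives MP at right angles to WM, so MP runs at -135.6°; with |MP| = 24.2, P = (26.32, -24.52). Then |SP| = |P − S| = 7.416.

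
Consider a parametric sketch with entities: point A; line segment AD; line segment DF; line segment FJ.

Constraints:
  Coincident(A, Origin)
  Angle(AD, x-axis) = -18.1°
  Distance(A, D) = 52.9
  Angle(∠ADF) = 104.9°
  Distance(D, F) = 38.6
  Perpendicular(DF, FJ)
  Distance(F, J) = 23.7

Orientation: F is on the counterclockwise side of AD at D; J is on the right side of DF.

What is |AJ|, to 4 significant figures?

91.23

A is at the origin; AD runs at -18.1° with length 52.9, so D = 52.9·(cos -18.1°, sin -18.1°) = (50.28, -16.43). ∠ADF = 104.9°, so DF runs at -18.1° + (180° − 104.9°) = 57.00° from the x-axis; with |DF| = 38.6, F = D + 38.6·(cos 57.00°, sin 57.00°) = (71.31, 15.94). DF ⟂ FJ; with |FJ| = 23.7 on the right of DF, J = F + 23.7·(0.8387, -0.5446) = (91.18, 3.030). Then |AJ| = |J − A| = 91.23.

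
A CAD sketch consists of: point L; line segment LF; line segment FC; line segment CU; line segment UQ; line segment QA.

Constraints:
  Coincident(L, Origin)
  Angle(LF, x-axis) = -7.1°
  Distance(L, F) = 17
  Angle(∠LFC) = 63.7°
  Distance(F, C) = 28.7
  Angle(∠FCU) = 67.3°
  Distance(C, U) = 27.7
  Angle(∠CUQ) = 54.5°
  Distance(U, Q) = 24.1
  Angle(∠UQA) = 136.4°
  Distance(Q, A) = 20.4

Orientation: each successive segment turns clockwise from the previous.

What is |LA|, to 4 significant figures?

30.20

L is at the origin; LF runs at -7.1° with length 17.0, so F = (16.87, -2.101). ∠LFC = 63.7° gives FC at -123.4° from the x-axis; with |FC| = 28.7, C = (1.071, -26.06). ∠FCU = 67.3° gives CU at 123.9° from the x-axis; with |CU| = 27.7, U = (-14.38, -3.070). ∠CUQ = 54.5° gives UQ at -1.600° from the x-axis; with |UQ| = 24.1, Q = (9.712, -3.743). ∠UQA = 136.4° gives QA at -45.20° from the x-axis; with |QA| = 20.4, A = (24.09, -18.22). Then |LA| = |A − L| = 30.20.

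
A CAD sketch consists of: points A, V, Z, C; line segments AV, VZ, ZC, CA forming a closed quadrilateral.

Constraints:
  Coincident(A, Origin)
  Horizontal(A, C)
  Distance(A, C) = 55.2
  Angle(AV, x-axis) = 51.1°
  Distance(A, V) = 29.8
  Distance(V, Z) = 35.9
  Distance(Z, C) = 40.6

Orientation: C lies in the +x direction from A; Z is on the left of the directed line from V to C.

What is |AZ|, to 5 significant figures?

64.433

A is at the origin; AC is horizontal with |AC| = 55.2 and C in +x, so C = (55.2, 0). AV runs at 51.1° with |AV| = 29.8, so V = (18.713, 23.192). Z is determined by |VZ| = 35.9 and |ZC| = 40.6 together: it lies at the intersection of circle(V, 35.9) and circle(C, 40.6). With |VC| = 43.233, the foot of the radical line on VC is 17.458 from V and the perpendicular offset is √(35.9² − 17.458²) = 31.369. Taking the left-of-VC solution: Z = (50.275, 40.300).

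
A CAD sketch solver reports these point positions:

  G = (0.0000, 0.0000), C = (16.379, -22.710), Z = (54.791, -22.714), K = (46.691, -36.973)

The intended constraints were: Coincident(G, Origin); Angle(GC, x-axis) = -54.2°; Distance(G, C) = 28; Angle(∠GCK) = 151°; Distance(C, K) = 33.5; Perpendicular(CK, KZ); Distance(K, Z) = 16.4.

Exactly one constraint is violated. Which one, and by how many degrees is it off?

Perpendicular(CK, KZ) — off by 4.40°.

G = (0.00, 0.00) ✓; GC at -54.20° ✓; |GC| = 28.00 ✓; ∠GCK = 151.0° ✓; |CK| = 33.50 ✓; ∠(CK, KZ) = 85.60° ✗; |KZ| = 16.40 ✓.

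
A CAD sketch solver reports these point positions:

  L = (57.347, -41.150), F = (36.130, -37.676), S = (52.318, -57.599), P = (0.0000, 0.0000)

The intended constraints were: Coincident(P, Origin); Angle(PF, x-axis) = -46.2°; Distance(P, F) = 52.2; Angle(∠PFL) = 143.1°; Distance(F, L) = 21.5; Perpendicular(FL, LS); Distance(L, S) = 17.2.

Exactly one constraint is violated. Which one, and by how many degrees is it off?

Perpendicular(FL, LS) — off by 7.70°.

P = (0.00, 0.00) ✓; PF at -46.20° ✓; |PF| = 52.20 ✓; ∠PFL = 143.1° ✓; |FL| = 21.50 ✓; ∠(FL, LS) = 97.70° ✗; |LS| = 17.20 ✓.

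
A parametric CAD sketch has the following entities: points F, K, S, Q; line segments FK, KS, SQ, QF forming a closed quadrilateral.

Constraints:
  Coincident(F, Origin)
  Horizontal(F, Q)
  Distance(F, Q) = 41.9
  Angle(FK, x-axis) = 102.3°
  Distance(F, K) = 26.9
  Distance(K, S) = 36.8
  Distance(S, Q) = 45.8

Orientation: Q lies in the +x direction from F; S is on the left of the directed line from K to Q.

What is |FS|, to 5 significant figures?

50.962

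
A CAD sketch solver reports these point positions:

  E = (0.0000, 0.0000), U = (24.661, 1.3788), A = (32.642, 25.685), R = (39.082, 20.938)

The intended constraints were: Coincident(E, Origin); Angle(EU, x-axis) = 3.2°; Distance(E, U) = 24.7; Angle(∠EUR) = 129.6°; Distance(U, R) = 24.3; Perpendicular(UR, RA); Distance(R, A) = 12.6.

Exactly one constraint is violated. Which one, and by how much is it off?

Distance(R, A) = 12.6 — off by 4.60.

E = (0.00, 0.00) ✓; EU at 3.200° ✓; |EU| = 24.70 ✓; ∠EUR = 129.6° ✓; |UR| = 24.30 ✓; ∠(UR, RA) = 90.01° ✓; |RA| = 8.000 ✗.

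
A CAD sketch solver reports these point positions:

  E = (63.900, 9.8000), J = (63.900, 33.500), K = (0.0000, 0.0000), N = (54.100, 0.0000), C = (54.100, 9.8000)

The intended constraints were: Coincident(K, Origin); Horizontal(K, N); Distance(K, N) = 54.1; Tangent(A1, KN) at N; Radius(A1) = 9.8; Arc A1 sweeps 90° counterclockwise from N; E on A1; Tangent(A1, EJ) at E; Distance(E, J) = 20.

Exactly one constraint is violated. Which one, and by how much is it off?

Distance(E, J) = 20 — off by 3.70.

K = (0.00, 0.00) ✓; K.y = 0.00, N.y = 0.00 ✓; |KN| = 54.10 ✓; ∠(CN, NK) = 90.00° ✓; |CN| = 9.800 ✓; bearing(C→E) − bearing(C→N) = 90.00° ✓; |CE| = 9.800 ✓; ∠(CE, EJ) = 90.00° ✓; |EJ| = 23.70 ✗.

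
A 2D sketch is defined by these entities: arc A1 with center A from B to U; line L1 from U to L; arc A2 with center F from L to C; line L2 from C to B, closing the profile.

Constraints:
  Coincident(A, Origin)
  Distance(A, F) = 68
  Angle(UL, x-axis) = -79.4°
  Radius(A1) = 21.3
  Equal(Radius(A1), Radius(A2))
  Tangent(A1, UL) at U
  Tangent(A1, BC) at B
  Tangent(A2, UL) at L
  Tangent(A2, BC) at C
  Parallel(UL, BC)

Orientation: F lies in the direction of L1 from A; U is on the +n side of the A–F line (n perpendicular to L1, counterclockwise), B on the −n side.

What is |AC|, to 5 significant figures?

71.258

Tangency of A1 to both parallel lines with radius 21.3 puts U and B at A ± 21.3·n: U = (20.937, 3.9182), B = (-20.937, -3.9182). Equal radii place L and C the same way about F: L = F + 21.3·n = (33.445, -62.921), C = F − 21.3·n = (-8.4278, -70.758). Then |AC| = |C − A| = 71.258.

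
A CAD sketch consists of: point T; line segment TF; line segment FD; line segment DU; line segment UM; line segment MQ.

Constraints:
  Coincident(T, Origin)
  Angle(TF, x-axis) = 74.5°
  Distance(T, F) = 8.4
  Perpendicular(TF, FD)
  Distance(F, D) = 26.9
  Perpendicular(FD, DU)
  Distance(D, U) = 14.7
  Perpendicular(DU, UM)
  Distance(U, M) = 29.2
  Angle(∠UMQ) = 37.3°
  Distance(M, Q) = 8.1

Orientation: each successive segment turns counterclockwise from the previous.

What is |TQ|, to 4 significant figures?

4.371

T is at the origin; TF runs at 74.5° with length 8.4, so F = (2.245, 8.094). The perpendicularity gives FD at right angles to TF, so FD runs at 164.5°; with |FD| = 26.9, D = (-23.68, 15.28). The perpendicularity gives DU at right angles to FD, so DU runs at -105.5°; with |DU| = 14.7, U = (-27.61, 1.118). DU is perpendicular to UM, so UM runs at -15.50°; with |UM| = 29.2, M = (0.5327, -6.686). ∠UMQ = 37.3° gives MQ at 127.2° from the x-axis; with |MQ| = 8.1, Q = (-4.365, -0.2336). Then |TQ| = |Q − T| = 4.371.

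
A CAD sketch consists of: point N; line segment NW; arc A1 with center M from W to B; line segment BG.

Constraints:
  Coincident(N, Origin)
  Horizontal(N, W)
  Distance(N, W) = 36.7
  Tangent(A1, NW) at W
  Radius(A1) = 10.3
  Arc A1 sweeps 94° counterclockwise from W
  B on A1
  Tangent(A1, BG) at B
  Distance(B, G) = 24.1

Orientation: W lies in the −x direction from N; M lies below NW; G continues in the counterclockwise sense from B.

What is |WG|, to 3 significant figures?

36.1

On A1, W sits at bearing 90° from M; a 94° counterclockwise sweep puts B at bearing 184°, so B = M + 10.3·(cos 184°, sin 184°) = (-47.0, -11.0). A1 meets BG tangentially, so MB is at right angles to BG, so BG runs along (−sin 184°, cos 184°); with |BG| = 24.1, G = (-45.3, -35.1). Then |WG| = |G − W| = 36.1.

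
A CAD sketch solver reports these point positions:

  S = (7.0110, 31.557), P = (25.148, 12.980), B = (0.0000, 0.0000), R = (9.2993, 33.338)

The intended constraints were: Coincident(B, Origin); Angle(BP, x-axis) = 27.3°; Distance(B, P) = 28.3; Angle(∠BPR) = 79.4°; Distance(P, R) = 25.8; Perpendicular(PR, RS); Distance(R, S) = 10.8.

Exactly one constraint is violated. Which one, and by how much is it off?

Distance(R, S) = 10.8 — off by 7.90.

B = (0.00, 0.00) ✓; BP at 27.30° ✓; |BP| = 28.30 ✓; ∠BPR = 79.40° ✓; |PR| = 25.80 ✓; ∠(PR, RS) = 89.99° ✓; |RS| = 2.900 ✗.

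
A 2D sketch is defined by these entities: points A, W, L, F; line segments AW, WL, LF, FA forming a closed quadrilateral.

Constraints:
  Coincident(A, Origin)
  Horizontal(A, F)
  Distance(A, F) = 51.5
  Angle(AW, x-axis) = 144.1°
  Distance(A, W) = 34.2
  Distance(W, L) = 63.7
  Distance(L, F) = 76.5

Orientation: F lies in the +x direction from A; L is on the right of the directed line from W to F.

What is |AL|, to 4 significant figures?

43.66

A is at the origin; A and F share the same y with |AF| = 51.5 and F in +x, so F = (51.5, 0). AW runs at 144.1° with |AW| = 34.2, so W = (-27.70, 20.05). L is determined by |WL| = 63.7 and |LF| = 76.5 together: it lies at the intersection of circle(W, 63.7) and circle(F, 76.5). With |WF| = 81.70, the foot of the radical line on WF is 29.87 from W and the perpendicular offset is √(63.7² − 29.87²) = 56.26. Taking the right-of-WF solution: L = (-12.56, -41.82).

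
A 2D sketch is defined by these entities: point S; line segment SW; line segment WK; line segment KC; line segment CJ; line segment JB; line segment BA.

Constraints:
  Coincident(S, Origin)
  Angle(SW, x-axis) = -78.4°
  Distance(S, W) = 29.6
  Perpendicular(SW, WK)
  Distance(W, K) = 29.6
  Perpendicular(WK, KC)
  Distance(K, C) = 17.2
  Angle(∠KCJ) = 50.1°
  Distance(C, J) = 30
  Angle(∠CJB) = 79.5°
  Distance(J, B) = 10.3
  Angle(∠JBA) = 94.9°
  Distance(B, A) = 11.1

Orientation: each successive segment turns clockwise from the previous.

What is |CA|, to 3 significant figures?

19.3

S is at the origin; SW runs at -78.4° with length 29.6, so W = (5.95, -29.0). SW ⟂ WK, so WK runs at -168°; with |WK| = 29.6, K = (-23.0, -34.9). WK ⟂ KC, so KC runs at 102°; with |KC| = 17.2, C = (-26.5, -18.1). ∠KCJ = 50.1° gives CJ at -28.3° from the x-axis; with |CJ| = 30.0, J = (-0.0877, -32.3). ∠CJB = 79.5° gives JB at -129° from the x-axis; with |JB| = 10.3, B = (-6.54, -40.3). ∠JBA = 94.9° gives BA at 146° from the x-axis; with |BA| = 11.1, A = (-15.8, -34.2). Then |CA| = |A − C| = 19.3.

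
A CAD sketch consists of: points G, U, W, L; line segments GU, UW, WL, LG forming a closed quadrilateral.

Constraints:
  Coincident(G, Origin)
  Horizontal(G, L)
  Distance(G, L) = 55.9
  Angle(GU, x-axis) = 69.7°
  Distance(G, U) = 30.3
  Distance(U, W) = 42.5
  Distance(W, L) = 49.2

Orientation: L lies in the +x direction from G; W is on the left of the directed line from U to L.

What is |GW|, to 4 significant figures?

68.23

Checks: |UW| = 42.50 ✓; |WL| = 49.20 ✓.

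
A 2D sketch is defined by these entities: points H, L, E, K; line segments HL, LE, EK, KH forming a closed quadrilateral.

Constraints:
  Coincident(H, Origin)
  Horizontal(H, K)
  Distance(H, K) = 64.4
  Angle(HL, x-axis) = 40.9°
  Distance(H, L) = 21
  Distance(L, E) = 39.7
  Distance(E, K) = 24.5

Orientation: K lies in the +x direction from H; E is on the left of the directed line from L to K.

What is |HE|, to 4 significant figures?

59.04

Checks: |LE| = 39.70 ✓; |EK| = 24.50 ✓.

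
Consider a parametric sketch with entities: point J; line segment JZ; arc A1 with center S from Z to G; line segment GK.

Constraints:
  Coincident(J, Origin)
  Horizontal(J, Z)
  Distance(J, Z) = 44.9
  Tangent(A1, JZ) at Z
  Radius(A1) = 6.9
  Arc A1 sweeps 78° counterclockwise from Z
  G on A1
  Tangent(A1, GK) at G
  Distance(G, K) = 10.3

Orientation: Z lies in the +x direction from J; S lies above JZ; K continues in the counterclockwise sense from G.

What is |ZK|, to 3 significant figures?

17.9

On A1, Z sits at bearing -90° from S; a 78° counterclockwise sweep puts G at bearing -12°, so G = S + 6.9·(cos -12°, sin -12°) = (51.6, 5.47). The tangent condition forces SG to be normal to GK, so GK runs along (−sin -12°, cos -12°); with |GK| = 10.3, K = (53.8, 15.5). Then |ZK| = |K − Z| = 17.9.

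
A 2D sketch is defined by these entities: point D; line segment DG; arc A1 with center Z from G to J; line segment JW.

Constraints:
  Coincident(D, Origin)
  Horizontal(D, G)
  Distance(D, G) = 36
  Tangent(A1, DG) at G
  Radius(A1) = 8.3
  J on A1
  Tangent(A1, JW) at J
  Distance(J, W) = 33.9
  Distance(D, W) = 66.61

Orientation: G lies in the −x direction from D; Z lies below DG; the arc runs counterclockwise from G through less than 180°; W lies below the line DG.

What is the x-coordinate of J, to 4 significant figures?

-43.84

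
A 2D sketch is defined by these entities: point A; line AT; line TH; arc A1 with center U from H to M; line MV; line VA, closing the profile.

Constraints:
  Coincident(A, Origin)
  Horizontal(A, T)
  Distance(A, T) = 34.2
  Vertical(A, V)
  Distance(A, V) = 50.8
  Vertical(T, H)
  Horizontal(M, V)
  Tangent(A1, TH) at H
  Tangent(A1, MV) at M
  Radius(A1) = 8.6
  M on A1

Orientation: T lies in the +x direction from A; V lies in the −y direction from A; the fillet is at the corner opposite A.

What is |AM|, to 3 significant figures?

56.9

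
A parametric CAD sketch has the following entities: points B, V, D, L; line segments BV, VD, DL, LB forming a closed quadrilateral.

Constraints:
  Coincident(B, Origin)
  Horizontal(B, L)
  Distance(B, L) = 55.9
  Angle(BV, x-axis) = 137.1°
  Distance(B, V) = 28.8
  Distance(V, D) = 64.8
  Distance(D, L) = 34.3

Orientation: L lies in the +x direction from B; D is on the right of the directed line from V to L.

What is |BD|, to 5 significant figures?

36.105

B is at the origin; BL is horizontal with |BL| = 55.9 and L in +x, so L = (55.9, 0). BV runs at 137.1° with |BV| = 28.8, so V = (-21.097, 19.605). D is determined by |VD| = 64.8 and |DL| = 34.3 together: it lies at the intersection of circle(V, 64.8) and circle(L, 34.3). With |VL| = 79.454, the foot of the radical line on VL is 58.748 from V and the perpendicular offset is √(64.8² − 58.748²) = 27.345. Taking the right-of-VL solution: D = (29.087, -21.390).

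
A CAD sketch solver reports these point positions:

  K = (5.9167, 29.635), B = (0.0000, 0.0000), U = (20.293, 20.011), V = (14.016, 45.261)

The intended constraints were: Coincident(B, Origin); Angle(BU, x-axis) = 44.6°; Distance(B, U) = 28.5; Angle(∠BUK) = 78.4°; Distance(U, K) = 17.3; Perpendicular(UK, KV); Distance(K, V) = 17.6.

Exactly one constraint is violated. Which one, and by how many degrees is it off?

Perpendicular(UK, KV) — off by 6.40°.

B = (0.00, 0.00) ✓; BU at 44.60° ✓; |BU| = 28.50 ✓; ∠BUK = 78.40° ✓; |UK| = 17.30 ✓; ∠(UK, KV) = 83.60° ✗; |KV| = 17.60 ✓.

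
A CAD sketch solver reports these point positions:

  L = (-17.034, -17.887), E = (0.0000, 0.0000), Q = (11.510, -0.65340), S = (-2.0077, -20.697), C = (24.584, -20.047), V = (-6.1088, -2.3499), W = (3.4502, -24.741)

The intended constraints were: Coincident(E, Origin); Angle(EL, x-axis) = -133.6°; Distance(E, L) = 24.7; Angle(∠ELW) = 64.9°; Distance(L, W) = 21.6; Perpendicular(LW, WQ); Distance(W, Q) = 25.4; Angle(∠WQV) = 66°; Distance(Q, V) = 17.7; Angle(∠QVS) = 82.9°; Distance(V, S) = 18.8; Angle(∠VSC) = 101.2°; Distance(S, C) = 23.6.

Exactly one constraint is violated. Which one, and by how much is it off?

Distance(S, C) = 23.6 — off by 3.00.

E = (0.00, 0.00) ✓; EL at -133.6° ✓; |EL| = 24.70 ✓; ∠ELW = 64.90° ✓; |LW| = 21.60 ✓; ∠(LW, WQ) = 90.00° ✓; |WQ| = 25.40 ✓; ∠WQV = 66.00° ✓; |QV| = 17.70 ✓; ∠QVS = 82.90° ✓; |VS| = 18.80 ✓; ∠VSC = 101.2° ✓; |SC| = 26.60 ✗.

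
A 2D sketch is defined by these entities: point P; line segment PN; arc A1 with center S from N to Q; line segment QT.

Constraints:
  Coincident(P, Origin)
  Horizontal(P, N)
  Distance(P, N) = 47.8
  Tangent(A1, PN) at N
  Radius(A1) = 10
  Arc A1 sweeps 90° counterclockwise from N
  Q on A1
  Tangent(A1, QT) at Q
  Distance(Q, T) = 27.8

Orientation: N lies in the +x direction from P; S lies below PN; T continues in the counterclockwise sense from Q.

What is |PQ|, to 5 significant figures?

39.100

P is at the origin; PN is horizontal with |PN| = 47.8 and N on the +x side, so N = (47.800, 0.0000). The tangent condition forces SN to be normal to PN, so S = N + (0, -10) = (47.800, -10.000). On A1, N sits at bearing 90° from S; a 90° counterclockwise sweep puts Q at bearing 180°, so Q = S + 10.0·(cos 180°, sin 180°) = (37.800, -10.000). Then |PQ| = |Q − P| = 39.100.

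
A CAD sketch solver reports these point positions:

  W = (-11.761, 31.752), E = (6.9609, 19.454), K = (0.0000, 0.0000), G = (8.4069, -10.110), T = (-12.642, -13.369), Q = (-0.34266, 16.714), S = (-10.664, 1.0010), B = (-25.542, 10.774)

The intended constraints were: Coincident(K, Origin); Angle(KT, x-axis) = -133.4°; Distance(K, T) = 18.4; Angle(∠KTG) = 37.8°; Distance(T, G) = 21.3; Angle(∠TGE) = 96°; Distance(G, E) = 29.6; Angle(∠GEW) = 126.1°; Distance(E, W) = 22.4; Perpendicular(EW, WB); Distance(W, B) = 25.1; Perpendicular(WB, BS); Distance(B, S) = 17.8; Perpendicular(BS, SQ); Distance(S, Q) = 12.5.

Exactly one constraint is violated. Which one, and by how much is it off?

Distance(S, Q) = 12.5 — off by 6.30.

K = (0.00, 0.00) ✓; KT at -133.4° ✓; |KT| = 18.40 ✓; ∠KTG = 37.80° ✓; |TG| = 21.30 ✓; ∠TGE = 96.00° ✓; |GE| = 29.60 ✓; ∠GEW = 126.1° ✓; |EW| = 22.40 ✓; ∠(EW, WB) = 90.00° ✓; |WB| = 25.10 ✓; ∠(WB, BS) = 90.00° ✓; |BS| = 17.80 ✓; ∠(BS, SQ) = 90.00° ✓; |SQ| = 18.80 ✗.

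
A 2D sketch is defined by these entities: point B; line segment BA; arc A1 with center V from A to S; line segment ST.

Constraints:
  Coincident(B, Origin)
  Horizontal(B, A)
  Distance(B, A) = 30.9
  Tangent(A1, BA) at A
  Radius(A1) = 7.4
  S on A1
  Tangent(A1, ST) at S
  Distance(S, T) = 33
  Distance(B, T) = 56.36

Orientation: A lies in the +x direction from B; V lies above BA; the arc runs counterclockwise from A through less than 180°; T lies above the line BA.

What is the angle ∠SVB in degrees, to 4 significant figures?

164.2°

B is at the origin; BA is horizontal with |BA| = 30.9 and A on the +x side, so A = (30.90, 0.000). The tangent condition forces VA to be normal to BA, so V = A + (0, 7.4) = (30.90, 7.400). Since VS ⟂ ST (tangency), |VT| = √(7.4² + 33.0²) = 33.82 regardless of where S sits on A1. So T lies on both circle(B, 56.36) and circle(V, 33.82); the above-BA intersection is T = (39.63, 40.07). S is the foot of the tangent from T: S = (38.29, 7.100).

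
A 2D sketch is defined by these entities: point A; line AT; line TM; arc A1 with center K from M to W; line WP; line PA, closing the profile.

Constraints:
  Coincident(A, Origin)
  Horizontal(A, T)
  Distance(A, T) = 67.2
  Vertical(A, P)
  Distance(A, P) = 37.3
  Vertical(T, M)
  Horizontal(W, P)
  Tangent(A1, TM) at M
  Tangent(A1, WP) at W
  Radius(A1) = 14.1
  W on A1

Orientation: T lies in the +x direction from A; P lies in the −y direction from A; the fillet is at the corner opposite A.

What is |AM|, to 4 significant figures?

71.09

The virtual corner opposite A is at (67.20, -37.30). Tangency of A1 to TM means the radius KM is perpendicular to TM and the tangent condition forces KW to be normal to WP, with radius 14.1, so the center K sits 14.1 in from both sides at K = (53.10, -23.20). That places the tangent points at M = (67.20, -23.20) on TM and W = (53.10, -37.30) on WP. Then |AM| = |M − A| = 71.09.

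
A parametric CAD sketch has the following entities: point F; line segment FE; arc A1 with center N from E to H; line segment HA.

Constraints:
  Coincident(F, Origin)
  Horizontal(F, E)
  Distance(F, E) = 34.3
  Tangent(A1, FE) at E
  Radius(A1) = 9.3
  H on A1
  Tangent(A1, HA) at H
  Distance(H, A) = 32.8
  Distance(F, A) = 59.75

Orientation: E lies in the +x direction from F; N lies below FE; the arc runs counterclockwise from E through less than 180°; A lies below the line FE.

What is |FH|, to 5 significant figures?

29.566

Checks: F.y = 0.00, E.y = 0.00 ✓; ∠(NE, EF) = 90.00° ✓; |NE| = 9.300 ✓; |NH| = 9.300 ✓; ∠(NH, HA) = 90.00° ✓; |HA| = 32.80 ✓; |FA| = 59.75 ✓.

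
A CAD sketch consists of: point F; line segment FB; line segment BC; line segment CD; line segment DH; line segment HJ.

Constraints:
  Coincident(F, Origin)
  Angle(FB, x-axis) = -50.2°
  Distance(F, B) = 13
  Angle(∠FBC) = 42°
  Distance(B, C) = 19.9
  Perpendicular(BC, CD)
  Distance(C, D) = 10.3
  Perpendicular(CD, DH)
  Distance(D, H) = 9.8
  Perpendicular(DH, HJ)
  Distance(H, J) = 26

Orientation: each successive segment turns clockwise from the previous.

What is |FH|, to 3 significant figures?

1.66

F is at the origin; FB runs at -50.2° with length 13.0, so B = (8.32, -9.99). ∠FBC = 42.0° gives BC at 172° from the x-axis; with |BC| = 19.9, C = (-11.4, -7.15). The perpendicularity gives CD at right angles to BC, so CD runs at 81.8°; with |CD| = 10.3, D = (-9.91, 3.05). CD ⟂ DH, so DH runs at -8.20°; with |DH| = 9.8, H = (-0.206, 1.65). Then |FH| = |H − F| = 1.66.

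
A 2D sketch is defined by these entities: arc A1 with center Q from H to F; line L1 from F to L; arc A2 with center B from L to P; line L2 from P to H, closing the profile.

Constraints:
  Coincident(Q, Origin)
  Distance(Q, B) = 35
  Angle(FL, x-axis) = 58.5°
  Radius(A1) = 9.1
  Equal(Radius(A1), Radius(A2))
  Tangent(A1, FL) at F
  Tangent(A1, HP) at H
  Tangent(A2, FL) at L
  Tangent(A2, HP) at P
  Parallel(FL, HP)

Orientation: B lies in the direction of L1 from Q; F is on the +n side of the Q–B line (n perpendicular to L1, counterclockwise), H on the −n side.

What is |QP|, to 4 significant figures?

36.16

The slot axis is L1's direction at 58.5°, so u = (cos 58.5°, sin 58.5°) = (0.5225, 0.8526) and n = (−sin 58.5°, cos 58.5°) = (-0.8526, 0.5225). Q is at the origin and B lies 35.0 along u from Q, so B = 35.0·u = (18.29, 29.84). Tangency of A1 to both parallel lines with radius 9.1 puts F and H at Q ± 9.1·n: F = (-7.759, 4.755), H = (7.759, -4.755). Equal radii place L and P the same way about B: L = B + 9.1·n = (10.53, 34.60), P = B − 9.1·n = (26.05, 25.09). Then |QP| = |P − Q| = 36.16.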